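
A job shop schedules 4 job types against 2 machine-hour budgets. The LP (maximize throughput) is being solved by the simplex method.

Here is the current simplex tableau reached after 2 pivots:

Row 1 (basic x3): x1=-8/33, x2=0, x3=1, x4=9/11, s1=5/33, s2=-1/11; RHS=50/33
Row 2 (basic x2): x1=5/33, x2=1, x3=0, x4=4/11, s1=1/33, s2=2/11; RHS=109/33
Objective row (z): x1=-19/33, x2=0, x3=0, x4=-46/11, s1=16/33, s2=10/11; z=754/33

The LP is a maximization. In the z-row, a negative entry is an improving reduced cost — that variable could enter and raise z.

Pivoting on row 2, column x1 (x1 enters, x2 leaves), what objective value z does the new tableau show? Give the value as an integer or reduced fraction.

177/5

Minimum ratio for x1: (109/33)/(5/33) = 109/5.
z changes by −(z-row coeff of x1)·ratio = −(-19/33)·(109/5) = 2071/165.
New z = 754/33 + (2071/165) = 177/5.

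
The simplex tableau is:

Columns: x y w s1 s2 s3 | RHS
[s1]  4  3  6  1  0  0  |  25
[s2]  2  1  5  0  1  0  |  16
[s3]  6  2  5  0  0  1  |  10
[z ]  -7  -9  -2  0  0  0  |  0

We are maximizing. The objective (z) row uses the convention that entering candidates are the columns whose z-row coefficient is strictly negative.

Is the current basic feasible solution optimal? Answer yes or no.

no

Column x has objective-row coefficient -7, which is negative; an improving pivot exists, so not yet optimal.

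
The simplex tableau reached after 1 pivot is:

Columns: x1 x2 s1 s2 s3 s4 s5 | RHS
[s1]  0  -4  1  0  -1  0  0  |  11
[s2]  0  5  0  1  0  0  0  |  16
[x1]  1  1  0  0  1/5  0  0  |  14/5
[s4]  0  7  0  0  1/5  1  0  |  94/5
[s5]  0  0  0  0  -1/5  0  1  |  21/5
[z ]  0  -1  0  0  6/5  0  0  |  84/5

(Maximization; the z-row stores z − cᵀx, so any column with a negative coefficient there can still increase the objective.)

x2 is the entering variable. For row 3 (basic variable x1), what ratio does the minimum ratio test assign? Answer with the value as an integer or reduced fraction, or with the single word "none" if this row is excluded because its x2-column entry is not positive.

Ratio = RHS / (x2 entry) = (14/5) / 1 = 14/5.

14/5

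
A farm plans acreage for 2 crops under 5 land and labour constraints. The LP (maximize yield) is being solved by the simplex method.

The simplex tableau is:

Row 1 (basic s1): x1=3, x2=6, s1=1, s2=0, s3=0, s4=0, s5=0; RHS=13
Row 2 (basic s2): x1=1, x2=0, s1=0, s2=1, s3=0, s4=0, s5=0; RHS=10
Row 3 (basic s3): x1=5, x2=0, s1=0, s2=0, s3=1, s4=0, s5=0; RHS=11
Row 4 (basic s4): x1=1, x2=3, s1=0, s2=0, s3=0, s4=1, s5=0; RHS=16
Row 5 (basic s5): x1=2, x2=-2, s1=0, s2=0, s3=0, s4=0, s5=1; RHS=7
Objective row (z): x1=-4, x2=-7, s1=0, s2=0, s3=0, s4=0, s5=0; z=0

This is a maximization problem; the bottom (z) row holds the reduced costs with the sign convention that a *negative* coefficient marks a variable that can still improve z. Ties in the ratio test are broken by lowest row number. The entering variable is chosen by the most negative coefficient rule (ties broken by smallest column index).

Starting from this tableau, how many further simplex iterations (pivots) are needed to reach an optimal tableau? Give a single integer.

pivot: x2 in, s1 out → z = 91/6
pivot: x1 in, s3 out → z = 244/15
No improving column remains; optimal.

2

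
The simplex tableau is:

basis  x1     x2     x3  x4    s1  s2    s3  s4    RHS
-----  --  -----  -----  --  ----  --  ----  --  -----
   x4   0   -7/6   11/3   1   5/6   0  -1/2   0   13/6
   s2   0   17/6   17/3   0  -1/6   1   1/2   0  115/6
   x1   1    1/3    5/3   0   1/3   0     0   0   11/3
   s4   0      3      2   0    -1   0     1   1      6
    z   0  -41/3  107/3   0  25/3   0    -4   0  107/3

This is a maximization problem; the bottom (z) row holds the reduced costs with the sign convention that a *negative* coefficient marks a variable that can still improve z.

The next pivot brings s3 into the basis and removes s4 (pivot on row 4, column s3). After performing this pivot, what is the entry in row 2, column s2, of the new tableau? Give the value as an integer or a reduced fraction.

Pivot element is row 4, column s3: 1.
Normalize row 4: new (row 4, s2) = 0/1 = 0.
row 2 ← row 2 − (1/2)·(new row 4): 1 − (1/2)·0 = 1.

1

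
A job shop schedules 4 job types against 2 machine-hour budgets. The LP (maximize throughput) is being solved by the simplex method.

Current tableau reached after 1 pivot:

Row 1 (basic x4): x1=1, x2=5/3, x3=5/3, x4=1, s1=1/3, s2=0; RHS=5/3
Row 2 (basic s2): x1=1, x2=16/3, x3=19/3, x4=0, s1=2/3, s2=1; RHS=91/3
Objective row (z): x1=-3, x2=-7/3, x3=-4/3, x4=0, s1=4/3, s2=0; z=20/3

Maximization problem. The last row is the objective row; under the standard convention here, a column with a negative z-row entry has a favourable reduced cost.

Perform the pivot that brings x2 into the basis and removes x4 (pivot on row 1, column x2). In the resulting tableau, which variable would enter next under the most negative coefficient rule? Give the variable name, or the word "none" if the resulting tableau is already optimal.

x1

Pivot element 5/3. New z-row = old z-row − (-7/3)·(row 1/(5/3)).
Updated z-row coefficients: x1: -8/5, x2: 0, x3: 1, x4: 7/5, s1: 9/5, s2: 0.
The most negative is -8/5 in column x1, so x1 would enter next.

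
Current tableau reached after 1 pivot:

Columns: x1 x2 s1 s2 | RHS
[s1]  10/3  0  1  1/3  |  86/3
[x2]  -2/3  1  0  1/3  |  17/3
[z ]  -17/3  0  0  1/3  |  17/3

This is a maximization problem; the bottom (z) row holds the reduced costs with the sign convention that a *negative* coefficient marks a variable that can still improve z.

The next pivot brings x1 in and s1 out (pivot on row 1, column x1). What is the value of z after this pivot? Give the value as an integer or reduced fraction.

Minimum ratio for x1: (86/3)/(10/3) = 43/5.
z changes by −(z-row coeff of x1)·ratio = −(-17/3)·(43/5) = 731/15.
New z = 17/3 + (731/15) = 272/5.

272/5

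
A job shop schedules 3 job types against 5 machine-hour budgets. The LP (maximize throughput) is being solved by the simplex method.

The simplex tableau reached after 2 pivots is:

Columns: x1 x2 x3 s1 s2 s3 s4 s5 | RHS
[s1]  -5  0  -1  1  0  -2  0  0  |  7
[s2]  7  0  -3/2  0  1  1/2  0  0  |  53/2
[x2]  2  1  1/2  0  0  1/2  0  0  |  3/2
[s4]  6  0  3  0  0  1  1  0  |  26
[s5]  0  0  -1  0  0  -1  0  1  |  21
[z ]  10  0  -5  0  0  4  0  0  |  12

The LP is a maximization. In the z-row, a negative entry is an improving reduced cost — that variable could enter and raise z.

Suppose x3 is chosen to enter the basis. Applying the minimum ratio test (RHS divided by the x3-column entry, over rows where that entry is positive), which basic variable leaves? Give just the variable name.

x2

Ratios: row 1 (s1): entry -1 ≤ 0, skip; row 2 (s2): entry -3/2 ≤ 0, skip; row 3 (x2): (3/2)/(1/2) = 3; row 4 (s4): 26/3 = 26/3; row 5 (s5): entry -1 ≤ 0, skip.
Minimum ratio 3 is in the x2 row, so x2 leaves.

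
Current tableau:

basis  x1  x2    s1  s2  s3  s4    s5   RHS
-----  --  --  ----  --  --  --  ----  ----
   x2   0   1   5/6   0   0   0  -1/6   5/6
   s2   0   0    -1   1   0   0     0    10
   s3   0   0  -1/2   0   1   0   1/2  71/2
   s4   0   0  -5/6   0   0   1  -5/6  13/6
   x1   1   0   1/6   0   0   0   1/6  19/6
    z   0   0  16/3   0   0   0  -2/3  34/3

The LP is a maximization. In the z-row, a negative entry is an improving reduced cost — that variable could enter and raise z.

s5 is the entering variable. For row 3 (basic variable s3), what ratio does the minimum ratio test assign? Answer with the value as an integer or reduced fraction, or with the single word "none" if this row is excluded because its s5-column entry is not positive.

71

Ratio = RHS / (s5 entry) = (71/2) / (1/2) = 71.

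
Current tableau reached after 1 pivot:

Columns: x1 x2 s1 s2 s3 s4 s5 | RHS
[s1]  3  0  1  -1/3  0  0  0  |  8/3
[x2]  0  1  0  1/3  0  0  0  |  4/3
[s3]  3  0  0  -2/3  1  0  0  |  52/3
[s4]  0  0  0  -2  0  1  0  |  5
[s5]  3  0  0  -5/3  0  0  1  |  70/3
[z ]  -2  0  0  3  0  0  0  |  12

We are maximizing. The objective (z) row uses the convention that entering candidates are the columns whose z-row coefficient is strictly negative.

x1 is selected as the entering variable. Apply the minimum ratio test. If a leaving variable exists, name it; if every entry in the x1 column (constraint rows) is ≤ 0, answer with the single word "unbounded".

Ratios: row 1 (s1): (8/3)/3 = 8/9; row 2 (x2): entry 0 ≤ 0, skip; row 3 (s3): (52/3)/3 = 52/9; row 4 (s4): entry 0 ≤ 0, skip; row 5 (s5): (70/3)/3 = 70/9.
Minimum ratio is in the s1 row, so s1 leaves.

s1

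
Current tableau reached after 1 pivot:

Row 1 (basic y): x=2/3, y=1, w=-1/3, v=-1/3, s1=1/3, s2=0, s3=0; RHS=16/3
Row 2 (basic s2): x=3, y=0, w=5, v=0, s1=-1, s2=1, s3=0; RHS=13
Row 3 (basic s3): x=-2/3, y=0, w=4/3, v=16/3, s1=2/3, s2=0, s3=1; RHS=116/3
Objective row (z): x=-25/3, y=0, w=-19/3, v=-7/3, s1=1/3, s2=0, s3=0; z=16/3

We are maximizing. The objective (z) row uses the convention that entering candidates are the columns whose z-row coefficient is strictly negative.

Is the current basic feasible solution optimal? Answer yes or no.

no

Column x has objective-row coefficient -25/3, which is negative; an improving pivot exists, so not yet optimal.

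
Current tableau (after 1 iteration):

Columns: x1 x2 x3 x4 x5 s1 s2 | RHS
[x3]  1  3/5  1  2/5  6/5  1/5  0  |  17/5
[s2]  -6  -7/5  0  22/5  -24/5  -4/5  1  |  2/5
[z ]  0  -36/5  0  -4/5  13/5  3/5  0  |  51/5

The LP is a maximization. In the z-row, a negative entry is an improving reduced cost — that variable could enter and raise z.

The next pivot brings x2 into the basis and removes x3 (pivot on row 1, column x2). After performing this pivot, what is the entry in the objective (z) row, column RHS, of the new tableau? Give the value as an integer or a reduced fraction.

51

Pivot element is row 1, column x2: 3/5.
Normalize row 1: new (row 1, RHS) = (17/5)/(3/5) = 17/3.
z-row ← z-row − (-36/5)·(new row 1): 51/5 − (-36/5)·(17/3) = 51.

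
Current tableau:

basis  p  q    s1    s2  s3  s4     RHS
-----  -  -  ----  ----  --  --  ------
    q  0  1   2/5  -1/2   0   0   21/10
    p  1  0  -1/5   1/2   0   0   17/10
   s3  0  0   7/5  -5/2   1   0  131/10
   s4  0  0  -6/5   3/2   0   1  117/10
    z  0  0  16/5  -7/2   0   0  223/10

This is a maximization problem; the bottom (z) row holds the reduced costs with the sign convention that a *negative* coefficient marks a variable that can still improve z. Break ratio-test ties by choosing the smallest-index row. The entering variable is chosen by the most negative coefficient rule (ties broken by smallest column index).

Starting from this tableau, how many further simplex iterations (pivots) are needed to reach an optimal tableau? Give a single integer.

1

pivot: s2 in, p out → z = 171/5
No improving column remains; optimal.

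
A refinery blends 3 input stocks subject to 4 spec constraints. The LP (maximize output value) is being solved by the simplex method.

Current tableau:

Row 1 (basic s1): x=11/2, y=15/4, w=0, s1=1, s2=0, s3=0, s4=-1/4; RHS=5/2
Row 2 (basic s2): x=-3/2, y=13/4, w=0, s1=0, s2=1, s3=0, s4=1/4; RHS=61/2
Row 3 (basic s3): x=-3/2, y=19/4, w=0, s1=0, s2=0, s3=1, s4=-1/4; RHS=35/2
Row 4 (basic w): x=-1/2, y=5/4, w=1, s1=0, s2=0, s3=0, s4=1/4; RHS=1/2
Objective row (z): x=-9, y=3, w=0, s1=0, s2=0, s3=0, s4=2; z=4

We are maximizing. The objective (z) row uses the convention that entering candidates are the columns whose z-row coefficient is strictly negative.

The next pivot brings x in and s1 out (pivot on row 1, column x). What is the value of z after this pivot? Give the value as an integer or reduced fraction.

89/11

Minimum ratio for x: (5/2)/(11/2) = 5/11.
z changes by −(z-row coeff of x)·ratio = −(-9)·(5/11) = 45/11.
New z = 4 + (45/11) = 89/11.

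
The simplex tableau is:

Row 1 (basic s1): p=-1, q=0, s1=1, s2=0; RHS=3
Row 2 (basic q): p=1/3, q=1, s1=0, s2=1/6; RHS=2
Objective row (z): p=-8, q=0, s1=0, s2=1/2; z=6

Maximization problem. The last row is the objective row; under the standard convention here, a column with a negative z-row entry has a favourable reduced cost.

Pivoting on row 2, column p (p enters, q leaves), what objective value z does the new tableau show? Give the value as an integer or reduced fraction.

Minimum ratio for p: 2/(1/3) = 6.
z changes by −(z-row coeff of p)·ratio = −(-8)·6 = 48.
New z = 6 + 48 = 54.

54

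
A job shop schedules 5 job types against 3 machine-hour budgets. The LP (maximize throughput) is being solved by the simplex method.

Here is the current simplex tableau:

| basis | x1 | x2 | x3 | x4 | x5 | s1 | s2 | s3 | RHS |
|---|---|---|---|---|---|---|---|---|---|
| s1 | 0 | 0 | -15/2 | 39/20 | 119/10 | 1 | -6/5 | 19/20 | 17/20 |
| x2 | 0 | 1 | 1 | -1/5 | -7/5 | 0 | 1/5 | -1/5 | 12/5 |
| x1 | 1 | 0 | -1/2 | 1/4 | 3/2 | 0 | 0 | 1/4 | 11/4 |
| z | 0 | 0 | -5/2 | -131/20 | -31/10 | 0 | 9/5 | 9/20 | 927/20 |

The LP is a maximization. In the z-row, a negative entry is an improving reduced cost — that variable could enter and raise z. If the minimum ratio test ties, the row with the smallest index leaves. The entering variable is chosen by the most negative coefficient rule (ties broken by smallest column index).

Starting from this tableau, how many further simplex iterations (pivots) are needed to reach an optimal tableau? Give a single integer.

3

pivot: x4 in, s1 out → z = 1919/39
pivot: x3 in, x1 out → z = 623/3
pivot: s1 in, x2 out → z = 238
No improving column remains; optimal.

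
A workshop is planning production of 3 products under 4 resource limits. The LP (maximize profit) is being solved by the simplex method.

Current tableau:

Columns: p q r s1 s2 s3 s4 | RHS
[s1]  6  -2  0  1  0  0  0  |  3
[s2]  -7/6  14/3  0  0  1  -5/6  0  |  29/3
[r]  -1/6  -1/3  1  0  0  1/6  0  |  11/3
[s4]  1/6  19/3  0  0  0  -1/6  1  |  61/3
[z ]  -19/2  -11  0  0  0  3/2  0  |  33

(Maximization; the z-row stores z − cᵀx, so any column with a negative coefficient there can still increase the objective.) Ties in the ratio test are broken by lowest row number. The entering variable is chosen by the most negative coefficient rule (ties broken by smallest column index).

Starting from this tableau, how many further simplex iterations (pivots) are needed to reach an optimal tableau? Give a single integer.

3

pivot: q in, s2 out → z = 781/14
pivot: p in, s1 out → z = 11041/154
pivot: s3 in, s4 out → z = 6430/83
No improving column remains; optimal.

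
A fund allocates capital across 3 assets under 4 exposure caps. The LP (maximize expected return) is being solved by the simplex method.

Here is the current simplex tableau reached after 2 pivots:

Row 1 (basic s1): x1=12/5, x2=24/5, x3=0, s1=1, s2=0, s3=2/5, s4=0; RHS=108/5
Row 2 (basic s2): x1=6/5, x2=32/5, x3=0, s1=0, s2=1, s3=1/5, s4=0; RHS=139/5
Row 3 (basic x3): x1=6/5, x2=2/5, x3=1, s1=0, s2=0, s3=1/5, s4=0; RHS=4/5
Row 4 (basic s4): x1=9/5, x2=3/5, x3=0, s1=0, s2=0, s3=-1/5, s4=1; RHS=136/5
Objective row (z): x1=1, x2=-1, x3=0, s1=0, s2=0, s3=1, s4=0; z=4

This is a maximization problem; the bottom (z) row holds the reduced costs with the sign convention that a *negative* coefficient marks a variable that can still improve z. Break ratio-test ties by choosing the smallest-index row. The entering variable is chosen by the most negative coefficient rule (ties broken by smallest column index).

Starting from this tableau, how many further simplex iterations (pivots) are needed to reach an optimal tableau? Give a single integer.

1

pivot: x2 in, x3 out → z = 6
No improving column remains; optimal.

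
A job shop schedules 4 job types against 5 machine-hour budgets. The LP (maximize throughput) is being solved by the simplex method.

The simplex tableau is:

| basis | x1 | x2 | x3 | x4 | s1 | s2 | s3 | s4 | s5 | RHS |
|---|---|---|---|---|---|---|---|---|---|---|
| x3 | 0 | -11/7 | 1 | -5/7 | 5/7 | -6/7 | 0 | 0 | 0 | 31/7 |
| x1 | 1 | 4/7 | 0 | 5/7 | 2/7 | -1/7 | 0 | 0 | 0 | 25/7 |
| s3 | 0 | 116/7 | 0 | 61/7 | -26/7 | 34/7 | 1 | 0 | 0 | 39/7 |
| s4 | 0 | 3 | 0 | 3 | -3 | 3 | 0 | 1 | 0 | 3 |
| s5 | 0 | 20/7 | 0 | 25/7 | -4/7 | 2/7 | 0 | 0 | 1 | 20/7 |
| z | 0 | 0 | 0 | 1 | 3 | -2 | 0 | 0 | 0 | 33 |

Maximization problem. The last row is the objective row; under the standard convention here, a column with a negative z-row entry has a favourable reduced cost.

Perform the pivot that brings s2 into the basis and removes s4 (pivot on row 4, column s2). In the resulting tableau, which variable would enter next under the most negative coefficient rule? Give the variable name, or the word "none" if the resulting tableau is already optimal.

none

Pivot element 3. New z-row = old z-row − (-2)·(row 4/3).
Updated z-row coefficients: x1: 0, x2: 2, x3: 0, x4: 3, s1: 1, s2: 0, s3: 0, s4: 2/3, s5: 0.
No coefficient is strictly negative; the tableau after this pivot is optimal.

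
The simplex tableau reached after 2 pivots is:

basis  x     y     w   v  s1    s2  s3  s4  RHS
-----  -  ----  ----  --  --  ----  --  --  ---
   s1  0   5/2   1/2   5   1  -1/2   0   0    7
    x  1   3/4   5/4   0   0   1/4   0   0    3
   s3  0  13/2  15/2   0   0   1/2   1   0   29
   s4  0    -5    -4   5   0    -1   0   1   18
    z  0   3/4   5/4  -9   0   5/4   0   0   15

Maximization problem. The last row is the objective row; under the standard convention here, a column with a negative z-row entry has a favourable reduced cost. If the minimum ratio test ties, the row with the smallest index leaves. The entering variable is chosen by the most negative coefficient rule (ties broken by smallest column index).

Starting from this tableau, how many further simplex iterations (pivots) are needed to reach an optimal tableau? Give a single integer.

1

pivot: v in, s1 out → z = 138/5
No improving column remains; optimal.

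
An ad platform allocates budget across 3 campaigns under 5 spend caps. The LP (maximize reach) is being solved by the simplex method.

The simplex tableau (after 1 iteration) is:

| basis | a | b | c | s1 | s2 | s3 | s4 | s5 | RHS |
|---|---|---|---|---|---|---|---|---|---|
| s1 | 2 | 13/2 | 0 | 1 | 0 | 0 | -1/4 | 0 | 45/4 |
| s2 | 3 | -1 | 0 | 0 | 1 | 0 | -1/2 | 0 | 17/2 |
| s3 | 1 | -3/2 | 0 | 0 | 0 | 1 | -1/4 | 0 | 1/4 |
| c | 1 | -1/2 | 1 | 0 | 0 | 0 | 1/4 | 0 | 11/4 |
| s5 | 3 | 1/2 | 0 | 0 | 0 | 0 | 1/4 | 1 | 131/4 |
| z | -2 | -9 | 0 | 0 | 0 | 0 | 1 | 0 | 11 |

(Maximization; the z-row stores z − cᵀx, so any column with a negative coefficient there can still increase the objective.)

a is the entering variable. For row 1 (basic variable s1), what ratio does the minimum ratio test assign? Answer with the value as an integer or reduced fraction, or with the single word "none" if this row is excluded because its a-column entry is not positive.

45/8

Ratio = RHS / (a entry) = (45/4) / 2 = 45/8.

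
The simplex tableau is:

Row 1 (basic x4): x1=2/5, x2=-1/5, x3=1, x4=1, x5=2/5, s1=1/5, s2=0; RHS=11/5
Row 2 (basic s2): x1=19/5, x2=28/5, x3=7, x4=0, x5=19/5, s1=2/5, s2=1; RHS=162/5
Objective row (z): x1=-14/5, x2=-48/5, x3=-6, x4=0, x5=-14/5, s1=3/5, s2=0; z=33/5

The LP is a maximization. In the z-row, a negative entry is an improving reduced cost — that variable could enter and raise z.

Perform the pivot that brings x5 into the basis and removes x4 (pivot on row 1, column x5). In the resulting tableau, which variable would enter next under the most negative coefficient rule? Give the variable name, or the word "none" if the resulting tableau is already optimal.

x2

Pivot element 2/5. New z-row = old z-row − (-14/5)·(row 1/(2/5)).
Updated z-row coefficients: x1: 0, x2: -11, x3: 1, x4: 7, x5: 0, s1: 2, s2: 0.
The most negative is -11 in column x2, so x2 would enter next.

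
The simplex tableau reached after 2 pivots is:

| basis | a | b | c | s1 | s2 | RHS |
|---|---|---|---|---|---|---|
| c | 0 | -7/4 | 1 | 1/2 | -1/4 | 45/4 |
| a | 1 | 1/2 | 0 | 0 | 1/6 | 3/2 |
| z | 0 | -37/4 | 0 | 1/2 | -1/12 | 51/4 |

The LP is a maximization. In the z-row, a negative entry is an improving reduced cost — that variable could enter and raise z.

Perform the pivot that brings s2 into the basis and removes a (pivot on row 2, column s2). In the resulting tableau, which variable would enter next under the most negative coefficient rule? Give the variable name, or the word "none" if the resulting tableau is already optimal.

b

Pivot element 1/6. New z-row = old z-row − (-1/12)·(row 2/(1/6)).
Updated z-row coefficients: a: 1/2, b: -9, c: 0, s1: 1/2, s2: 0.
The most negative is -9 in column b, so b would enter next.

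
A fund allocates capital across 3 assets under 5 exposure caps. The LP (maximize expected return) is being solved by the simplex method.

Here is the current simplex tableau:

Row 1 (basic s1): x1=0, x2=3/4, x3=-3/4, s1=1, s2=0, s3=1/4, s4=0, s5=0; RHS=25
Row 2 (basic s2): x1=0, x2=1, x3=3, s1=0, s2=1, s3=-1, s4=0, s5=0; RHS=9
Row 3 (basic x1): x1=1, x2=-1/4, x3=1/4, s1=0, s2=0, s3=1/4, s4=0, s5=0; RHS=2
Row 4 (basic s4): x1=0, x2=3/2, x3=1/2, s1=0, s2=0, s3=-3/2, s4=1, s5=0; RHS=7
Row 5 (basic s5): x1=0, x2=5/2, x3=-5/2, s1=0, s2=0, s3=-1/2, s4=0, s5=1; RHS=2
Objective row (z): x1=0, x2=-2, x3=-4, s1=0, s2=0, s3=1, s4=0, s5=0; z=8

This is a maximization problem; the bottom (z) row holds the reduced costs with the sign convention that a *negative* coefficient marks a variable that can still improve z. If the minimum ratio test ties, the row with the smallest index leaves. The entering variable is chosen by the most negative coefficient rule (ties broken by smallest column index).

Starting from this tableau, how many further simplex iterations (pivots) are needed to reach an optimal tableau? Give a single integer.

pivot: x3 in, s2 out → z = 20
pivot: x2 in, s5 out → z = 219/10
pivot: s3 in, x1 out → z = 57/2
No improving column remains; optimal.

3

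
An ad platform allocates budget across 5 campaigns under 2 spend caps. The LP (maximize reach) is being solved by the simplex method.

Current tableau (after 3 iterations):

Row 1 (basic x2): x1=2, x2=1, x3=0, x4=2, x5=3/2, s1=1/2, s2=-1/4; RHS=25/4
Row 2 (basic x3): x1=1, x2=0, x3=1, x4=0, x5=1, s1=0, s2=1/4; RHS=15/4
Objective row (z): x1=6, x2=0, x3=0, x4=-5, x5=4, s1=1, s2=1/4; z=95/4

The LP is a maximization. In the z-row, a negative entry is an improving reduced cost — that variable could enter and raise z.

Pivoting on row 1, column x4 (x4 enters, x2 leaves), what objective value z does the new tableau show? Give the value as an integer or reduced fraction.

Minimum ratio for x4: (25/4)/2 = 25/8.
z changes by −(z-row coeff of x4)·ratio = −(-5)·(25/8) = 125/8.
New z = 95/4 + (125/8) = 315/8.

315/8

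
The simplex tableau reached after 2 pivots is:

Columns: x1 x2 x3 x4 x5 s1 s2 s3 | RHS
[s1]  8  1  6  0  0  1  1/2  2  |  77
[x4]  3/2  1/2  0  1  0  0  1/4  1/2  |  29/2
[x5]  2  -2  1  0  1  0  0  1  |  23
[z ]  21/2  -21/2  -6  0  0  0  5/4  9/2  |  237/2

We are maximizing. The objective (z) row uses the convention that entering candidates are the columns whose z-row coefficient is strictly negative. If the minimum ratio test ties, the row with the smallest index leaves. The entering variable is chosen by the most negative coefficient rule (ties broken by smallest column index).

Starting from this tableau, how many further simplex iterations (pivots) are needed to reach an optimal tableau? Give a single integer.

pivot: x2 in, x4 out → z = 423
pivot: x3 in, s1 out → z = 471
No improving column remains; optimal.

2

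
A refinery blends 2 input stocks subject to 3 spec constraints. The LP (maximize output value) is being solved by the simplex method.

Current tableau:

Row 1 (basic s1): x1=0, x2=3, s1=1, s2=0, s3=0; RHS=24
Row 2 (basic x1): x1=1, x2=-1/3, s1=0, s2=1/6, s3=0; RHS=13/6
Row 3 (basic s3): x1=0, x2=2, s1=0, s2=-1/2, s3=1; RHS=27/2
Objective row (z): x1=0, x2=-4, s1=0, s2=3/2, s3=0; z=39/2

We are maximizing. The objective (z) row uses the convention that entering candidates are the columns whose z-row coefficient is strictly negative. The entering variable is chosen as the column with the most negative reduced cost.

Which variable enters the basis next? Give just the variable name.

x2

Objective-row coefficients: x1: 0, x2: -4, s1: 0, s2: 3/2, s3: 0.
The most negative is -4 in column x2, so x2 enters.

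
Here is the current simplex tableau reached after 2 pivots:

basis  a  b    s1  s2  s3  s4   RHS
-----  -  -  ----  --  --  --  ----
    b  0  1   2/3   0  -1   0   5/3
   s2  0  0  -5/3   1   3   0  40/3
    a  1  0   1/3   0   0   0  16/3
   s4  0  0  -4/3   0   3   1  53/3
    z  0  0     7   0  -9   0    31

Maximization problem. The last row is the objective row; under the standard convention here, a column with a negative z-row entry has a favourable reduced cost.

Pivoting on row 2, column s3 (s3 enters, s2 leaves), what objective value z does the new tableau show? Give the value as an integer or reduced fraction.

Minimum ratio for s3: (40/3)/3 = 40/9.
z changes by −(z-row coeff of s3)·ratio = −(-9)·(40/9) = 40.
New z = 31 + 40 = 71.

71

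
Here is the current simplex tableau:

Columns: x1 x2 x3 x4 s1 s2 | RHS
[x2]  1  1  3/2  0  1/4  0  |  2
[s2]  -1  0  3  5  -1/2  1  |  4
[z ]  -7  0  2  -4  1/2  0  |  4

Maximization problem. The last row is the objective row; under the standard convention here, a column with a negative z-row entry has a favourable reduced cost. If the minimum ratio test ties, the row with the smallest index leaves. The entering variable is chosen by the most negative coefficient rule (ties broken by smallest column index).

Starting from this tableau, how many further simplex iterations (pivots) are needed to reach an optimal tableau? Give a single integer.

2

pivot: x1 in, x2 out → z = 18
pivot: x4 in, s2 out → z = 114/5
No improving column remains; optimal.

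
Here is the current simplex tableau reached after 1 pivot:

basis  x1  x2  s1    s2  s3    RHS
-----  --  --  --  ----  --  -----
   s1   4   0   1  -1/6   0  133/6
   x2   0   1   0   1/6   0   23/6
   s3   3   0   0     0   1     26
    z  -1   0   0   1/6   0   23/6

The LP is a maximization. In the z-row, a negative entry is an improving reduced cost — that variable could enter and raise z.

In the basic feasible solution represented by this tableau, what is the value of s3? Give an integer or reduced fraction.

s3 is basic (row 3); its value is the RHS of that row: 26.

26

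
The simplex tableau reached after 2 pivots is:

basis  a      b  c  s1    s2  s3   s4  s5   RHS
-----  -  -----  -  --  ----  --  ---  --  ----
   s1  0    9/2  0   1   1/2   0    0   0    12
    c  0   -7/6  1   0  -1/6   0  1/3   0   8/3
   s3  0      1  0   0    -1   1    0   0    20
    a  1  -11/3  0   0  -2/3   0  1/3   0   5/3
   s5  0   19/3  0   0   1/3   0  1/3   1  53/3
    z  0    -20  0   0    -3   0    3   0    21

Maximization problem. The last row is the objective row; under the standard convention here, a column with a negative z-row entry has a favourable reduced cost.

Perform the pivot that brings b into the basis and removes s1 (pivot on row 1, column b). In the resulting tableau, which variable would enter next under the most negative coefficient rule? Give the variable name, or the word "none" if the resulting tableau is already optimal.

s2

Pivot element 9/2. New z-row = old z-row − (-20)·(row 1/(9/2)).
Updated z-row coefficients: a: 0, b: 0, c: 0, s1: 40/9, s2: -7/9, s3: 0, s4: 3, s5: 0.
The most negative is -7/9 in column s2, so s2 would enter next.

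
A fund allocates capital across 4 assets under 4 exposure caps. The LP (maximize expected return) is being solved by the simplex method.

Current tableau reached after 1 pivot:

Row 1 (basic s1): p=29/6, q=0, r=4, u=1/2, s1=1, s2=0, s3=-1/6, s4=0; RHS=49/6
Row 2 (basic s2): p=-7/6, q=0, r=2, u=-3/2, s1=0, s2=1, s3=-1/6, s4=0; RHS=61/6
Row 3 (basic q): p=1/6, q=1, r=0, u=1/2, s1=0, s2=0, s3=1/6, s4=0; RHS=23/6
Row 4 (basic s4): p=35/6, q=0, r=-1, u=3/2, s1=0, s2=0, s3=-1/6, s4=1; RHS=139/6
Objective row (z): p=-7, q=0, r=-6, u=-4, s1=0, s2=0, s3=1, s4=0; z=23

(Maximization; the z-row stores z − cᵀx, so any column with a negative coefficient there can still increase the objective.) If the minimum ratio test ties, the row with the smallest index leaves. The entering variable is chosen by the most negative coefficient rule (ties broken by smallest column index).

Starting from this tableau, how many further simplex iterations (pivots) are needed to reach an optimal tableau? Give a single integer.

pivot: p in, s1 out → z = 1010/29
pivot: u in, q out → z = 825/14
pivot: r in, p out → z = 361/6
No improving column remains; optimal.

3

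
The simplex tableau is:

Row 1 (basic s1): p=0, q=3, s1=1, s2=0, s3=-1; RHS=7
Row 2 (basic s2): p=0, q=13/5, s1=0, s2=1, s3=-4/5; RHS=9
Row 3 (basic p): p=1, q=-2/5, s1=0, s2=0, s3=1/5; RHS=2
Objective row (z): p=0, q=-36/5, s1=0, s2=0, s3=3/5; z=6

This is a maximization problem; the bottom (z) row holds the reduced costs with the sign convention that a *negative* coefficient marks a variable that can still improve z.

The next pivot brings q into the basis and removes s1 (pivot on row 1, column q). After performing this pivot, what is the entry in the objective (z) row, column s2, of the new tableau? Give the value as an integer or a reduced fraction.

Pivot element is row 1, column q: 3.
Normalize row 1: new (row 1, s2) = 0/3 = 0.
z-row ← z-row − (-36/5)·(new row 1): 0 − (-36/5)·0 = 0.

0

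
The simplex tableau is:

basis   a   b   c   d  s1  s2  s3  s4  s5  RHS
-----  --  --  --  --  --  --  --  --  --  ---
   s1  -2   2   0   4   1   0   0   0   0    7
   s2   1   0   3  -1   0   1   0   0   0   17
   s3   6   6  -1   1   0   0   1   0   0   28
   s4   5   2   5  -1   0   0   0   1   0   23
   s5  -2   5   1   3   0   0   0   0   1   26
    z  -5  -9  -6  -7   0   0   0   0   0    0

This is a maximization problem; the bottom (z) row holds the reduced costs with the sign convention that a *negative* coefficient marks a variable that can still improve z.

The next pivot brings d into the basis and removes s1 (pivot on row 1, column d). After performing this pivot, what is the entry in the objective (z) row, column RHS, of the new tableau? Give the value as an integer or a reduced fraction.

49/4

Pivot element is row 1, column d: 4.
Normalize row 1: new (row 1, RHS) = 7/4 = 7/4.
z-row ← z-row − (-7)·(new row 1): 0 − (-7)·(7/4) = 49/4.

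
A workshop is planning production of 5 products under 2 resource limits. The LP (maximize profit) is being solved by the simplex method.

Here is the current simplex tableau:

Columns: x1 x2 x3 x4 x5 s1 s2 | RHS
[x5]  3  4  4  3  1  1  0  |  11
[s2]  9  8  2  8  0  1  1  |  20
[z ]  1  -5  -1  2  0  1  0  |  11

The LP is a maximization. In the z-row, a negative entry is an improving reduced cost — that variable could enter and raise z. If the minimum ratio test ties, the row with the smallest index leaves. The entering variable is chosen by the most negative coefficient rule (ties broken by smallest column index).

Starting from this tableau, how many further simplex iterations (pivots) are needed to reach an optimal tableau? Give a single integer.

1

pivot: x2 in, s2 out → z = 47/2
No improving column remains; optimal.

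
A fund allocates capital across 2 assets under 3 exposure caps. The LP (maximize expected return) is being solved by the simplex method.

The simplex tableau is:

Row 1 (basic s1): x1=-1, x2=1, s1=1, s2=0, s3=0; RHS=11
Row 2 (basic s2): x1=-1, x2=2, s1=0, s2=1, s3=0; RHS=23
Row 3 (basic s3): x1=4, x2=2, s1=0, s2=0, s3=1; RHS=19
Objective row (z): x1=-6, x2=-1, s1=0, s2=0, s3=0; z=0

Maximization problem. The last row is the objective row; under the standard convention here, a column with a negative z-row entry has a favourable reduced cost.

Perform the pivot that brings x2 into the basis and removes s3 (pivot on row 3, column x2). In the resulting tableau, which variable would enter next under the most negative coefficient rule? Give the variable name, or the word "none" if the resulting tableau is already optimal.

x1

Pivot element 2. New z-row = old z-row − (-1)·(row 3/2).
Updated z-row coefficients: x1: -4, x2: 0, s1: 0, s2: 0, s3: 1/2.
The most negative is -4 in column x1, so x1 would enter next.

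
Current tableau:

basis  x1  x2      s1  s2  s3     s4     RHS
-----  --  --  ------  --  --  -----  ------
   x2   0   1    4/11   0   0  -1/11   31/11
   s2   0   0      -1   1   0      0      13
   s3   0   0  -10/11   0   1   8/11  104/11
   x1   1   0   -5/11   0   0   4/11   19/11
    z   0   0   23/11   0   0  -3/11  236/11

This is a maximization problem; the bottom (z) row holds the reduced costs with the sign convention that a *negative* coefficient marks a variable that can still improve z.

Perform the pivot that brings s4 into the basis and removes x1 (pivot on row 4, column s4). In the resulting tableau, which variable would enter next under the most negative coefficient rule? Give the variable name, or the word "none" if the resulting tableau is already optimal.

none

Pivot element 4/11. New z-row = old z-row − (-3/11)·(row 4/(4/11)).
Updated z-row coefficients: x1: 3/4, x2: 0, s1: 7/4, s2: 0, s3: 0, s4: 0.
No coefficient is strictly negative; the tableau after this pivot is optimal.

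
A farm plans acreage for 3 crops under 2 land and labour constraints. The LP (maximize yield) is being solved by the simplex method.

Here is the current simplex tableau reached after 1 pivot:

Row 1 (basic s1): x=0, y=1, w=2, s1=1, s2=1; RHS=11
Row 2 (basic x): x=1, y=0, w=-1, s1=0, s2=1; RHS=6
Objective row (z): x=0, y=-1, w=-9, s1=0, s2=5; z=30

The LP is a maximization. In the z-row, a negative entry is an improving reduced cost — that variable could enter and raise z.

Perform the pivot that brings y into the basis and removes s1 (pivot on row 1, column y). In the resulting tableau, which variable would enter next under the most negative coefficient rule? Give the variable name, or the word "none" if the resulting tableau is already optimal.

Pivot element 1. New z-row = old z-row − (-1)·(row 1/1).
Updated z-row coefficients: x: 0, y: 0, w: -7, s1: 1, s2: 6.
The most negative is -7 in column w, so w would enter next.

w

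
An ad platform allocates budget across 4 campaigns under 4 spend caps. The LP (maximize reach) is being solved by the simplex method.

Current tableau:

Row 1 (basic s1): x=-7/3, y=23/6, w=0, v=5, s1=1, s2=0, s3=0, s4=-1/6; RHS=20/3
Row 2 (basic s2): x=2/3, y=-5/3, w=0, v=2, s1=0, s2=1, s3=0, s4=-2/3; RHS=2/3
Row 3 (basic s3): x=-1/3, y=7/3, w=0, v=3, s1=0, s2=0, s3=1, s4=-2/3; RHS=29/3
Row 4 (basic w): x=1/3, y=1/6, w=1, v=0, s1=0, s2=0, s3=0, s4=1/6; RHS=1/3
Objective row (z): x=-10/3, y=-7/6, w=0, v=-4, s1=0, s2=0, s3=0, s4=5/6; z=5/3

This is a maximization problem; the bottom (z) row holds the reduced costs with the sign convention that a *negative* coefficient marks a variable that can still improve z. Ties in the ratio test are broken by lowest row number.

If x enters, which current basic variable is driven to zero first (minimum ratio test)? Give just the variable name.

Ratios: row 1 (s1): entry -7/3 ≤ 0, skip; row 2 (s2): (2/3)/(2/3) = 1; row 3 (s3): entry -1/3 ≤ 0, skip; row 4 (w): (1/3)/(1/3) = 1.
Minimum ratio 1 is in the s2 row, so s2 leaves.

s2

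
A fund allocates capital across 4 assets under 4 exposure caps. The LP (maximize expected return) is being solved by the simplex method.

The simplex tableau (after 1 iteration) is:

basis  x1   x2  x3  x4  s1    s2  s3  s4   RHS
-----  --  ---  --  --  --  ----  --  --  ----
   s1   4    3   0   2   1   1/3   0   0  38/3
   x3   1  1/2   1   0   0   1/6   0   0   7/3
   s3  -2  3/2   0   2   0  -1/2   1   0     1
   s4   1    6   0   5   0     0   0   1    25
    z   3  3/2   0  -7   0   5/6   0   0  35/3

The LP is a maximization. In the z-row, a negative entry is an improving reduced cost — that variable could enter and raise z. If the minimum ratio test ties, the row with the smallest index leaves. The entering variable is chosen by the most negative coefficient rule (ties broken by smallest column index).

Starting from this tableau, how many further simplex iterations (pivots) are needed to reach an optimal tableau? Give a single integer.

pivot: x4 in, s3 out → z = 91/6
pivot: x1 in, s1 out → z = 413/18
pivot: s2 in, x1 out → z = 28
No improving column remains; optimal.

3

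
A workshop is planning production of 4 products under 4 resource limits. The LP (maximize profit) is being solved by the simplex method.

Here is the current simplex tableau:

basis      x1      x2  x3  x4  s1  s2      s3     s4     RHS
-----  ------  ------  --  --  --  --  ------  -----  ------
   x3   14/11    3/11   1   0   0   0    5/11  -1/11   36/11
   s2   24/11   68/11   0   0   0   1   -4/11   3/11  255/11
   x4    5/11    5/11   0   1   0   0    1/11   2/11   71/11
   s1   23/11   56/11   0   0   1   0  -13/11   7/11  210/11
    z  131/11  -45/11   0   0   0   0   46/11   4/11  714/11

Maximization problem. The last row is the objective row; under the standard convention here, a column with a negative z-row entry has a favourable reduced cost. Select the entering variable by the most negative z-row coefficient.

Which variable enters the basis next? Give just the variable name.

x2

Objective-row coefficients: x1: 131/11, x2: -45/11, x3: 0, x4: 0, s1: 0, s2: 0, s3: 46/11, s4: 4/11.
The most negative is -45/11 in column x2, so x2 enters.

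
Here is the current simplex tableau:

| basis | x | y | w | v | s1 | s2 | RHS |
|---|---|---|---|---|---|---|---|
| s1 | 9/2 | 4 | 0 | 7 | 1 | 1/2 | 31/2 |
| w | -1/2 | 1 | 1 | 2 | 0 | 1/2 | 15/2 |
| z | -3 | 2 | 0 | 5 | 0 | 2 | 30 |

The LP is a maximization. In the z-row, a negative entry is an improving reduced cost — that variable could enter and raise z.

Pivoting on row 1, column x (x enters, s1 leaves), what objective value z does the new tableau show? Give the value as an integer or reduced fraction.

Minimum ratio for x: (31/2)/(9/2) = 31/9.
z changes by −(z-row coeff of x)·ratio = −(-3)·(31/9) = 31/3.
New z = 30 + (31/3) = 121/3.

121/3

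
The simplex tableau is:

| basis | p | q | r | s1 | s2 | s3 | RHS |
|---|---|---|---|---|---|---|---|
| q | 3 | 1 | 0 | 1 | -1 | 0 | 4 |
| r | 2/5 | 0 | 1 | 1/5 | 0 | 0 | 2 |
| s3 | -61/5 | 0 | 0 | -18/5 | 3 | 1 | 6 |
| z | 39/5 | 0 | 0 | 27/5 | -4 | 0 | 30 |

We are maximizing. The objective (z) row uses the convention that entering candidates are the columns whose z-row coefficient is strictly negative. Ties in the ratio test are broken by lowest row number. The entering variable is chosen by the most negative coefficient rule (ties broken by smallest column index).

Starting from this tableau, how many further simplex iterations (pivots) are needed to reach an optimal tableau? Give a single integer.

pivot: s2 in, s3 out → z = 38
pivot: p in, r out → z = 241/3
No improving column remains; optimal.

2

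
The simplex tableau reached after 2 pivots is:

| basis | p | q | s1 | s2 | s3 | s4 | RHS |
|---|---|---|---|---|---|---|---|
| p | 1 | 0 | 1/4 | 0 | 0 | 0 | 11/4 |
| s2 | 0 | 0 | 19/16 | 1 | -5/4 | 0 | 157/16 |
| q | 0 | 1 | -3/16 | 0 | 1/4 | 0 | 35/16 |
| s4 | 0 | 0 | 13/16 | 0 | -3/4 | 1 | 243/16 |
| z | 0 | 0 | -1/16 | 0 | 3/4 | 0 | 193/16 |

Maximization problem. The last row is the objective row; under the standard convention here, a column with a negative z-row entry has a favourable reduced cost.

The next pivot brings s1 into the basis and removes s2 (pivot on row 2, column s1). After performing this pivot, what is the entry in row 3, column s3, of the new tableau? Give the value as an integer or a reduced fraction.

1/19

Pivot element is row 2, column s1: 19/16.
Normalize row 2: new (row 2, s3) = (-5/4)/(19/16) = -20/19.
row 3 ← row 3 − (-3/16)·(new row 2): 1/4 − (-3/16)·(-20/19) = 1/19.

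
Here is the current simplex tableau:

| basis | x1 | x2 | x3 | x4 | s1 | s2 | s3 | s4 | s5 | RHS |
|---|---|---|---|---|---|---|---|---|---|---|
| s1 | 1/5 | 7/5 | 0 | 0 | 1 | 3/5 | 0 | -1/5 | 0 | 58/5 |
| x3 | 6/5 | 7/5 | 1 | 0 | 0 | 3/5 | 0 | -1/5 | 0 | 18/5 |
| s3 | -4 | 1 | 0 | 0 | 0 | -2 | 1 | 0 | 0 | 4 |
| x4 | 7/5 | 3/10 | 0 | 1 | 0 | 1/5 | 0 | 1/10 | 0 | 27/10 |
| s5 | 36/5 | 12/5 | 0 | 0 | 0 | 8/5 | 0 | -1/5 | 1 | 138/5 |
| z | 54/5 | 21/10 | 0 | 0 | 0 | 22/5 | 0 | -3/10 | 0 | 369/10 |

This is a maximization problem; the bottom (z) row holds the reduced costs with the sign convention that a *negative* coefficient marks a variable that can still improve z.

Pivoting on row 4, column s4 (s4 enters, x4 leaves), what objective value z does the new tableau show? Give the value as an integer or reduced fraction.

Minimum ratio for s4: (27/10)/(1/10) = 27.
z changes by −(z-row coeff of s4)·ratio = −(-3/10)·27 = 81/10.
New z = 369/10 + (81/10) = 45.

45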